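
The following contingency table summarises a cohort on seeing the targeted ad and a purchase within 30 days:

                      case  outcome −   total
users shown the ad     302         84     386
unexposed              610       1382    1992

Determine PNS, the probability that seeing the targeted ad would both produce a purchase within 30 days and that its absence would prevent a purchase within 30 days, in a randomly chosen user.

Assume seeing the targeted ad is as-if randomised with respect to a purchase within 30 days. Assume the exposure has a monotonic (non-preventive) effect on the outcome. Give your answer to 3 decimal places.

PNS ≈ 0.476

p₁ = P(outcome | exposed) = 302/386 = 0.78238
p₀ = P(outcome | unexposed) = 610/1992 = 0.30622
Under exogeneity and monotonicity, PNS = p₁ − p₀.
PNS = 0.78238 − 0.30622 = 0.47616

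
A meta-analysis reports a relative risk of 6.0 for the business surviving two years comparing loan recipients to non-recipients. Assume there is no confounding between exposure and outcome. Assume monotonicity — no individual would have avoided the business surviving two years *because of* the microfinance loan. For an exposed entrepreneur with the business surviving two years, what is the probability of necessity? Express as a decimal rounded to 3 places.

PN ≈ 0.833

Under exogeneity and monotonicity, PN = (RR − 1) / RR = 1 − 1/RR.
PN = (6.0 − 1) / 6.0 = 5 / 6.0 ≈ 0.8333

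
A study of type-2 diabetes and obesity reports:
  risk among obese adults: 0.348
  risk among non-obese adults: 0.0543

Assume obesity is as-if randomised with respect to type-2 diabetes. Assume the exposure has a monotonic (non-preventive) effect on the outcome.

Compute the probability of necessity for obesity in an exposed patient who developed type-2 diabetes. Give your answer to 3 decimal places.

PN ≈ 0.844

Let p₁ = 0.348, p₀ = 0.0543.
Under exogeneity and monotonicity, PN = (p₁ − p₀) / p₁.
PN = (0.348 − 0.0543) / 0.348 = 0.2937 / 0.348 ≈ 0.8440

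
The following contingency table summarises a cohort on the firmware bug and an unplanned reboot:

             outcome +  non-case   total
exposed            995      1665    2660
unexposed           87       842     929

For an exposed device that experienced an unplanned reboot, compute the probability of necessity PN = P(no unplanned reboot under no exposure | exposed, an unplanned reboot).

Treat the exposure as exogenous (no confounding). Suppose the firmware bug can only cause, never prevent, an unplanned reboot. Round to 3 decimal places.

PN ≈ 0.750

p₁ = P(outcome | exposed) = 995/2660 = 0.37406
p₀ = P(outcome | unexposed) = 87/929 = 0.093649
Under exogeneity and monotonicity, PN = (p₁ − p₀)/p₁.
PN = (0.37406 − 0.093649) / 0.37406 ≈ 0.7496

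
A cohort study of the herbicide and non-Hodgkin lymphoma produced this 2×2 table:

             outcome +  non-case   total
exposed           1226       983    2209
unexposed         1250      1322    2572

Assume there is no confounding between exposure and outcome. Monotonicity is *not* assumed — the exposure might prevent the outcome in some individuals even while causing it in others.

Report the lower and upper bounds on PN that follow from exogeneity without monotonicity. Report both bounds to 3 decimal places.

p₁ = P(outcome | exposed) = 1226/2209 = 0.555
p₀ = P(outcome | unexposed) = 1250/2572 = 0.486
Under exogeneity alone the bounds on PN are max{0,(p₁−p₀)/p₁} ≤ PN ≤ min{1,(1−p₀)/p₁}.
  lower = (p₁ − p₀)/p₁ = 0.068999 / 0.555 ≈ 0.1243
  upper = min{1, (1 − p₀)/p₁} = 0.514 / 0.555 ≈ 0.9261

0.124 ≤ PN ≤ 0.926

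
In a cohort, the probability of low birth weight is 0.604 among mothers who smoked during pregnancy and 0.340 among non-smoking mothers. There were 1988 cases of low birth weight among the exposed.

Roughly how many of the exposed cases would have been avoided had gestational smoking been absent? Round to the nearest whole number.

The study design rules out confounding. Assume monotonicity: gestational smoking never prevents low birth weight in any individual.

about 869 cases

Let p₁ = 0.604, p₀ = 0.34.
PN = (p₁ − p₀)/p₁ = (0.604 − 0.34) / 0.604 ≈ 0.43709.
Attributable cases ≈ PN × (exposed cases) = 0.43709 × 1988 ≈ 868.93.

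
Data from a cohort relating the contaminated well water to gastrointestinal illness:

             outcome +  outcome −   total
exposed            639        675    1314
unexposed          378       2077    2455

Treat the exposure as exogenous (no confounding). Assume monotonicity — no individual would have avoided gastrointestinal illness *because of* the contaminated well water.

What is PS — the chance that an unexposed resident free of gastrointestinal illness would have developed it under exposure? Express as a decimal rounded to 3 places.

PS ≈ 0.393

p₁ = P(outcome | exposed) = 639/1314 = 0.4863
p₀ = P(outcome | unexposed) = 378/2455 = 0.15397
Under exogeneity and monotonicity, PS = (p₁ − p₀) / (1 − p₀).
PS = (0.4863 − 0.15397) / (1 − 0.15397) = 0.33233 / 0.84603 ≈ 0.3928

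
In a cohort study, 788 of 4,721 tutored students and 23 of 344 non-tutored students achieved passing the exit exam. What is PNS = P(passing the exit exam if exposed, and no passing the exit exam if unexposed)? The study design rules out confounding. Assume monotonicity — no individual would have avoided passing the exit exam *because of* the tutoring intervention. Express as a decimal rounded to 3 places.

p₁ = P(outcome | exposed) = 788/4721 = 0.16691
p₀ = P(outcome | unexposed) = 23/344 = 0.06686
Under exogeneity and monotonicity, PNS = p₁ − p₀.
PNS = 0.16691 − 0.06686 = 0.10005

PNS ≈ 0.100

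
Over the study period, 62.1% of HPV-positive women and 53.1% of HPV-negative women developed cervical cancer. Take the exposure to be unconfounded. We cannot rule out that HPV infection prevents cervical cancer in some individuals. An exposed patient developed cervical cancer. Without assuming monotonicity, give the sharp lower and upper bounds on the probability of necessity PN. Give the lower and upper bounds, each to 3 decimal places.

p₁ = 0.621, p₀ = 0.531.
Under exogeneity alone the bounds on PN are max{0,(p₁−p₀)/p₁} ≤ PN ≤ min{1,(1−p₀)/p₁}.
  lower = (p₁ − p₀)/p₁ = 0.09 / 0.621 ≈ 0.1449
  upper = min{1, (1 − p₀)/p₁} = 0.469 / 0.621 ≈ 0.7552

0.145 ≤ PN ≤ 0.755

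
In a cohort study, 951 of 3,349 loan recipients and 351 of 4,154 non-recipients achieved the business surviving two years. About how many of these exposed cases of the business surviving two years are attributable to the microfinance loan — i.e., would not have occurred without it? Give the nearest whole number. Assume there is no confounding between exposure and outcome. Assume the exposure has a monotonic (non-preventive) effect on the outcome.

p₁ = P(outcome | exposed) = 951/3349 = 0.28397
p₀ = P(outcome | unexposed) = 351/4154 = 0.084497
PN = (p₁ − p₀)/p₁ = (0.28397 − 0.084497) / 0.28397 ≈ 0.70244.
Attributable cases ≈ PN × (exposed cases) = 0.70244 × 951 ≈ 668.02.

about 668 cases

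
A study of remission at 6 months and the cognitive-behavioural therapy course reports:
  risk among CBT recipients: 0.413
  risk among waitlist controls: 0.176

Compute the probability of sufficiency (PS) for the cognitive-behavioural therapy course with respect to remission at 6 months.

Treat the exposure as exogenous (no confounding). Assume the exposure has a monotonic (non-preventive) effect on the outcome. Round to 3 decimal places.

Let p₁ = 0.413, p₀ = 0.176.
Under exogeneity and monotonicity, PS = (p₁ − p₀) / (1 − p₀).
PS = (0.413 − 0.176) / (1 − 0.176) = 0.237 / 0.824 ≈ 0.2876

PS ≈ 0.288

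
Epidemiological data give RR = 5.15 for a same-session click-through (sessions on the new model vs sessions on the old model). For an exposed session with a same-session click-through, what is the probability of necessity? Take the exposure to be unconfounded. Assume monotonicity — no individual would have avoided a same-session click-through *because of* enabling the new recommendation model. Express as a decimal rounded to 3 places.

PN ≈ 0.806

Under exogeneity and monotonicity, PN = (RR − 1) / RR = 1 − 1/RR.
PN = (5.15 − 1) / 5.15 = 4.15 / 5.15 ≈ 0.8058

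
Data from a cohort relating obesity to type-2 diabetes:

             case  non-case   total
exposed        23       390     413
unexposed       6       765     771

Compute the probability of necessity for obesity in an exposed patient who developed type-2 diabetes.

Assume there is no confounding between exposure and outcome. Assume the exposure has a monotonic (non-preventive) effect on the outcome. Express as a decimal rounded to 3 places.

PN ≈ 0.860

p₁ = P(outcome | exposed) = 23/413 = 0.05569
p₀ = P(outcome | unexposed) = 6/771 = 0.0077821
Under exogeneity and monotonicity, PN = (p₁ − p₀) / p₁.
PN = (0.05569 − 0.0077821) / 0.05569 = 0.047908 / 0.05569 ≈ 0.8603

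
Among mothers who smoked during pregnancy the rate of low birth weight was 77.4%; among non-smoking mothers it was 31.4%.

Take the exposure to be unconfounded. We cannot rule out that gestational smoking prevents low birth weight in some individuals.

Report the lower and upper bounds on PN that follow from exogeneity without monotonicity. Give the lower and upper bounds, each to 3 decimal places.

p₁ = 0.774, p₀ = 0.314.
Under exogeneity alone the bounds on PN are max{0,(p₁−p₀)/p₁} ≤ PN ≤ min{1,(1−p₀)/p₁}.
  lower = (p₁ − p₀)/p₁ = 0.46 / 0.774 ≈ 0.5943
  upper = min{1, (1 − p₀)/p₁} = 0.686 / 0.774 ≈ 0.8863

0.594 ≤ PN ≤ 0.886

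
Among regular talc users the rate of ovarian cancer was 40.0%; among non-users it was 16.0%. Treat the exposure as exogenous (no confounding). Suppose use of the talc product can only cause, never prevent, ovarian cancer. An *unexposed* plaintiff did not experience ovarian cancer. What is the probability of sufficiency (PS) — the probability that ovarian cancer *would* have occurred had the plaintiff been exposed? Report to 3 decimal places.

PS ≈ 0.286

p₁ = 0.4, p₀ = 0.16.
Under exogeneity and monotonicity, PS = (p₁ − p₀) / (1 − p₀).
PS = (0.4 − 0.16) / (1 − 0.16) = 0.24 / 0.84 ≈ 0.2857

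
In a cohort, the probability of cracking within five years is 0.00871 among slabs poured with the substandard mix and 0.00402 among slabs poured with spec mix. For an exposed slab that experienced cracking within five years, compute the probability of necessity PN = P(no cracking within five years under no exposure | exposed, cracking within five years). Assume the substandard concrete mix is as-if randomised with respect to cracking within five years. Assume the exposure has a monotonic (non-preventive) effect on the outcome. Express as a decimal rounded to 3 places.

Let p₁ = 0.00871, p₀ = 0.00402.
Under exogeneity and monotonicity, PN = (p₁ − p₀) / p₁.
PN = (0.00871 − 0.00402) / 0.00871 = 0.00469 / 0.00871 ≈ 0.5385

PN ≈ 0.538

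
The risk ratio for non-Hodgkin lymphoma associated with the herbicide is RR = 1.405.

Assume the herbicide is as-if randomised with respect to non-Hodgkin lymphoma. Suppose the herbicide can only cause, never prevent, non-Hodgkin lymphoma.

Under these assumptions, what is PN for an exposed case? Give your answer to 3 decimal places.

PN ≈ 0.288

Under exogeneity and monotonicity, PN = (RR − 1) / RR = 1 − 1/RR.
PN = (1.405 − 1) / 1.405 = 0.405 / 1.405 ≈ 0.2883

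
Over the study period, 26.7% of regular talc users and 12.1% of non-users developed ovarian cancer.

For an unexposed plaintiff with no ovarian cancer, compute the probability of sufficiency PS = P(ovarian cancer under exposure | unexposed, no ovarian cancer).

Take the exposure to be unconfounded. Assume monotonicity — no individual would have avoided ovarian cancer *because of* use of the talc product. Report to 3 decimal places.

PS ≈ 0.166

p₁ = 0.267, p₀ = 0.121.
Under exogeneity and monotonicity, PS = (p₁ − p₀) / (1 − p₀).
PS = (0.267 − 0.121) / (1 − 0.121) = 0.146 / 0.879 ≈ 0.1661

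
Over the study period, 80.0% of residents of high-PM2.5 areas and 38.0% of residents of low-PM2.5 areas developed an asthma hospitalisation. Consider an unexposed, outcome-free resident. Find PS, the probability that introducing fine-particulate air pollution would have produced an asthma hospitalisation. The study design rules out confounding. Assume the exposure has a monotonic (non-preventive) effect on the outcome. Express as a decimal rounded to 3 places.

PS ≈ 0.677

p₁ = 0.8, p₀ = 0.38.
Under exogeneity and monotonicity, PS = (p₁ − p₀) / (1 − p₀).
PS = (0.8 − 0.38) / (1 − 0.38) = 0.42 / 0.62 ≈ 0.6774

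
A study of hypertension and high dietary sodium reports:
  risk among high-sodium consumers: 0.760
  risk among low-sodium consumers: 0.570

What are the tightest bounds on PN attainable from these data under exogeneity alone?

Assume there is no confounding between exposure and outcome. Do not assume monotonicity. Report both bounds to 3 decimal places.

Let p₁ = 0.76, p₀ = 0.57.
Under exogeneity alone the bounds on PN are max{0,(p₁−p₀)/p₁} ≤ PN ≤ min{1,(1−p₀)/p₁}.
  lower = (p₁ − p₀)/p₁ = 0.19 / 0.76 ≈ 0.2500
  upper = min{1, (1 − p₀)/p₁} = 0.43 / 0.76 ≈ 0.5658

0.250 ≤ PN ≤ 0.566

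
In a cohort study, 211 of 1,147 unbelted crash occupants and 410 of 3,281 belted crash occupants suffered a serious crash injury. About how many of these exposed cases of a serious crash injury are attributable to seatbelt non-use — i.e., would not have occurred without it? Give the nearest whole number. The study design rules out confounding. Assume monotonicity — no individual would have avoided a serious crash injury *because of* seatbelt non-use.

p₁ = P(outcome | exposed) = 211/1147 = 0.18396
p₀ = P(outcome | unexposed) = 410/3281 = 0.12496
PN = (p₁ − p₀)/p₁ = (0.18396 − 0.12496) / 0.18396 ≈ 0.32070.
Attributable cases ≈ PN × (exposed cases) = 0.32070 × 211 ≈ 67.67.

about 68 cases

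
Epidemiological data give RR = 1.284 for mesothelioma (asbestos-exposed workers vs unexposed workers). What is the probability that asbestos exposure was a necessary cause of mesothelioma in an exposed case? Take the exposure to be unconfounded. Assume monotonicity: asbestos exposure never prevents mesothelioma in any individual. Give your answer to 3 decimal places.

PN ≈ 0.221

Under exogeneity and monotonicity, PN = (RR − 1) / RR = 1 − 1/RR.
PN = (1.284 − 1) / 1.284 = 0.284 / 1.284 ≈ 0.2212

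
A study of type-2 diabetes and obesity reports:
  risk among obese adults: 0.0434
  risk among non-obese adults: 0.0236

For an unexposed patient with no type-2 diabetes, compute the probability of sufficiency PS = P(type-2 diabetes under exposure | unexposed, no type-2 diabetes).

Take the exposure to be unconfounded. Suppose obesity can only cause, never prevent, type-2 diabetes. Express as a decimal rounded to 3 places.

Let p₁ = 0.0434, p₀ = 0.0236.
Under exogeneity and monotonicity, PS = (p₁ − p₀) / (1 − p₀).
PS = (0.0434 − 0.0236) / (1 − 0.0236) = 0.0198 / 0.9764 ≈ 0.0203

PS ≈ 0.020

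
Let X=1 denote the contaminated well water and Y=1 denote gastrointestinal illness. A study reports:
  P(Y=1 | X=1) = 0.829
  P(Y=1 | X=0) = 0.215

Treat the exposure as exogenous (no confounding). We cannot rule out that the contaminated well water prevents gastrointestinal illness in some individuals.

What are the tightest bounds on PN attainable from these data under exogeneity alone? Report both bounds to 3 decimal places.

Let p₁ = 0.829, p₀ = 0.215.
Under exogeneity alone the bounds on PN are max{0,(p₁−p₀)/p₁} ≤ PN ≤ min{1,(1−p₀)/p₁}.
  lower = (p₁ − p₀)/p₁ = 0.614 / 0.829 ≈ 0.7407
  upper = min{1, (1 − p₀)/p₁} = 0.785 / 0.829 ≈ 0.9469

0.741 ≤ PN ≤ 0.947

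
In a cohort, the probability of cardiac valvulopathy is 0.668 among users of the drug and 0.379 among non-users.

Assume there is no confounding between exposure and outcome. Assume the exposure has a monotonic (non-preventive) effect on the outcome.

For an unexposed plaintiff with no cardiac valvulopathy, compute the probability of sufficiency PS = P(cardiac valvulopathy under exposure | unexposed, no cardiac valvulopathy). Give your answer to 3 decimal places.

Let p₁ = 0.668, p₀ = 0.379.
Under exogeneity and monotonicity, PS = (p₁ − p₀) / (1 − p₀).
PS = (0.668 − 0.379) / (1 − 0.379) = 0.289 / 0.621 ≈ 0.4654

PS ≈ 0.465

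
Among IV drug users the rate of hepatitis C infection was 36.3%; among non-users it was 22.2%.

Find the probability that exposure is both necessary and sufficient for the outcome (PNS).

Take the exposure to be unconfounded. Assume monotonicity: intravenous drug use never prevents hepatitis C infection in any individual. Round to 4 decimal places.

p₁ = 0.363, p₀ = 0.222.
Under exogeneity and monotonicity, PNS = p₁ − p₀.
PNS = 0.363 − 0.222 = 0.141

PNS ≈ 0.1410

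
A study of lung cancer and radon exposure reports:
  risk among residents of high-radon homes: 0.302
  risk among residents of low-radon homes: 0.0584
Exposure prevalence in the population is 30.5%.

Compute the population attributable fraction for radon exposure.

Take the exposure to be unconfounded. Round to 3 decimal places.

Let p₁ = 0.302, p₀ = 0.0584.
Overall risk P(Y=1) = π·p₁ + (1−π)·p₀ = 0.305×0.302 + 0.695×0.0584 = 0.1327.
Under exogeneity, PAF = [P(Y=1) − p₀] / P(Y=1).
PAF = (0.1327 − 0.0584) / 0.1327 ≈ 0.5599

PAF ≈ 0.560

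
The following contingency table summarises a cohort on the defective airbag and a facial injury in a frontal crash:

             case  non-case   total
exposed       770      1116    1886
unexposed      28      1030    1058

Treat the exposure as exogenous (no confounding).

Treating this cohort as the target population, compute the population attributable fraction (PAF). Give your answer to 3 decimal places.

PAF ≈ 0.902

p₁ = P(outcome | exposed) = 770/1886 = 0.40827
p₀ = P(outcome | unexposed) = 28/1058 = 0.026465
Exposure prevalence π = 1886/2944 = 0.64062; overall risk P(Y=1) = 0.27106.
Under exogeneity, PAF = [P(Y=1) − p₀]/P(Y=1).
PAF = (0.27106 − 0.026465) / 0.27106 ≈ 0.9024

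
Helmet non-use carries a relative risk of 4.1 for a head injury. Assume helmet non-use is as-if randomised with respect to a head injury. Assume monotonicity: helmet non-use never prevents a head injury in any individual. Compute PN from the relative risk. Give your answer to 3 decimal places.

Under exogeneity and monotonicity, PN = (RR − 1) / RR = 1 − 1/RR.
PN = (4.1 − 1) / 4.1 = 3.1 / 4.1 ≈ 0.7561

PN ≈ 0.756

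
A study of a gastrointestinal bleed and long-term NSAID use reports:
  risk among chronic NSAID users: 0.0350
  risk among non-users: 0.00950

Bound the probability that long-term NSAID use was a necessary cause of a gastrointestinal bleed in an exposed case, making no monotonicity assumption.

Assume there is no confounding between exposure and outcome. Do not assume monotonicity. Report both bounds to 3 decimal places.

Let p₁ = 0.035, p₀ = 0.0095.
Under exogeneity alone the bounds on PN are max{0,(p₁−p₀)/p₁} ≤ PN ≤ min{1,(1−p₀)/p₁}.
  lower = (p₁ − p₀)/p₁ = 0.0255 / 0.035 ≈ 0.7286
  upper = min{1, (1 − p₀)/p₁} = 0.9905 / 0.035 ≈ 28.3000 → capped at 1

0.729 ≤ PN ≤ 1.000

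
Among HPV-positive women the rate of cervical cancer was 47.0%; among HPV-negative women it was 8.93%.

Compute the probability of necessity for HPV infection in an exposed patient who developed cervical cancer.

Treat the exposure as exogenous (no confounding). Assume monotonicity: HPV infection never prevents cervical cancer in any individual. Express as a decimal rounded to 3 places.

p₁ = 0.47, p₀ = 0.0893.
Under exogeneity and monotonicity, PN = (p₁ − p₀) / p₁.
PN = (0.47 − 0.0893) / 0.47 = 0.3807 / 0.47 ≈ 0.8100

PN ≈ 0.810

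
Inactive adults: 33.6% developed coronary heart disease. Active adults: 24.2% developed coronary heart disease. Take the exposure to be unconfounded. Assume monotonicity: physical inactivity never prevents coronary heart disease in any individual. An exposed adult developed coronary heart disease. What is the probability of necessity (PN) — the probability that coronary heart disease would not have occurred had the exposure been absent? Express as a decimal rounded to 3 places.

PN ≈ 0.280

p₁ = 0.336, p₀ = 0.242.
Under exogeneity and monotonicity, PN = (p₁ − p₀) / p₁.
PN = (0.336 − 0.242) / 0.336 = 0.094 / 0.336 ≈ 0.2798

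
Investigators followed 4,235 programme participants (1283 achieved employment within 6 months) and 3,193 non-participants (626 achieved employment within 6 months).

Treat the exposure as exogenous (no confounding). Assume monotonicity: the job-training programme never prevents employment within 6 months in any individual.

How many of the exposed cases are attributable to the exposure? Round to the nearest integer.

about 453 cases

p₁ = P(outcome | exposed) = 1283/4235 = 0.30295
p₀ = P(outcome | unexposed) = 626/3193 = 0.19605
PN = (p₁ − p₀)/p₁ = (0.30295 − 0.19605) / 0.30295 ≈ 0.35285.
Attributable cases ≈ PN × (exposed cases) = 0.35285 × 1283 ≈ 452.71.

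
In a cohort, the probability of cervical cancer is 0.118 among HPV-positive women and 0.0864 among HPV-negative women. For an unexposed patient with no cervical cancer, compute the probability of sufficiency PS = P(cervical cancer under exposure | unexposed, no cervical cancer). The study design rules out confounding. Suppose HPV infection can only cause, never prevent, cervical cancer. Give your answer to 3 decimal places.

Let p₁ = 0.118, p₀ = 0.0864.
Under exogeneity and monotonicity, PS = (p₁ − p₀) / (1 − p₀).
PS = (0.118 − 0.0864) / (1 − 0.0864) = 0.0316 / 0.9136 ≈ 0.0346

PS ≈ 0.035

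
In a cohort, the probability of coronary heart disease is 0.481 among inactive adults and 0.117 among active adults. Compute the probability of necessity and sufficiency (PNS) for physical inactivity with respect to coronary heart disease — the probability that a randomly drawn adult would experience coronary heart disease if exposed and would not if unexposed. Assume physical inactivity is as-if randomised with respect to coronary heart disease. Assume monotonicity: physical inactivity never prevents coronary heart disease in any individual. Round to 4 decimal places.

Let p₁ = 0.481, p₀ = 0.117.
Under exogeneity and monotonicity, PNS = p₁ − p₀.
PNS = 0.481 − 0.117 = 0.364

PNS ≈ 0.3640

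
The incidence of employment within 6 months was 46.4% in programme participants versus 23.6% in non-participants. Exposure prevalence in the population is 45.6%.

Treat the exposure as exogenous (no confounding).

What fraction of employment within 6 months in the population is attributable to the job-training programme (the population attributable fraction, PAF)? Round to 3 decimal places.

PAF ≈ 0.306

p₁ = 0.464, p₀ = 0.236.
Overall risk P(Y=1) = π·p₁ + (1−π)·p₀ = 0.456×0.464 + 0.544×0.236 = 0.33997.
Under exogeneity, PAF = [P(Y=1) − p₀] / P(Y=1).
PAF = (0.33997 − 0.236) / 0.33997 ≈ 0.3058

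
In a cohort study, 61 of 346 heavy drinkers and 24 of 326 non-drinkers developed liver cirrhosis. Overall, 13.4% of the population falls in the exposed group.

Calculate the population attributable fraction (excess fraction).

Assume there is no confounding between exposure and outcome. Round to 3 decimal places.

PAF ≈ 0.157

p₁ = P(outcome | exposed) = 61/346 = 0.1763
p₀ = P(outcome | unexposed) = 24/326 = 0.07362
Overall risk P(Y=1) = π·p₁ + (1−π)·p₀ = 0.134×0.1763 + 0.866×0.07362 = 0.087379.
Under exogeneity, PAF = [P(Y=1) − p₀] / P(Y=1).
PAF = (0.087379 − 0.07362) / 0.087379 ≈ 0.1575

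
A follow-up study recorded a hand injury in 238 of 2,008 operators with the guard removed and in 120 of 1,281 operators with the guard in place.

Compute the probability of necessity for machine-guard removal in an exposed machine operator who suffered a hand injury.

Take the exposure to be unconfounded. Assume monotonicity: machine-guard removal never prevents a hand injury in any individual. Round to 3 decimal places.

PN ≈ 0.210

p₁ = P(outcome | exposed) = 238/2008 = 0.11853
p₀ = P(outcome | unexposed) = 120/1281 = 0.093677
Under exogeneity and monotonicity, PN = (p₁ − p₀) / p₁.
PN = (0.11853 − 0.093677) / 0.11853 = 0.024849 / 0.11853 ≈ 0.2097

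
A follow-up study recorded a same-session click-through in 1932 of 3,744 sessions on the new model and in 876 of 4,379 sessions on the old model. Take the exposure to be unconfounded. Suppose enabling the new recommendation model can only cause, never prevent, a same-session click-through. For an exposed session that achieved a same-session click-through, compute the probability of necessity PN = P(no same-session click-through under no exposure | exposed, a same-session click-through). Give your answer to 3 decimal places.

p₁ = P(outcome | exposed) = 1932/3744 = 0.51603
p₀ = P(outcome | unexposed) = 876/4379 = 0.20005
Under exogeneity and monotonicity, PN = (p₁ − p₀) / p₁.
PN = (0.51603 − 0.20005) / 0.51603 = 0.31598 / 0.51603 ≈ 0.6123

PN ≈ 0.612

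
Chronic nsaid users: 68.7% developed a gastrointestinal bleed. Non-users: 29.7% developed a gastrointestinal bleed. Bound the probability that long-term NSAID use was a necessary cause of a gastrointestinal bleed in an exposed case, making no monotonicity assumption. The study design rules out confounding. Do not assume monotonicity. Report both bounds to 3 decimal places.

0.568 ≤ PN ≤ 1.000

p₁ = 0.687, p₀ = 0.297.
Under exogeneity alone the bounds on PN are max{0,(p₁−p₀)/p₁} ≤ PN ≤ min{1,(1−p₀)/p₁}.
  lower = (p₁ − p₀)/p₁ = 0.39 / 0.687 ≈ 0.5677
  upper = min{1, (1 − p₀)/p₁} = 0.703 / 0.687 ≈ 1.0233 → capped at 1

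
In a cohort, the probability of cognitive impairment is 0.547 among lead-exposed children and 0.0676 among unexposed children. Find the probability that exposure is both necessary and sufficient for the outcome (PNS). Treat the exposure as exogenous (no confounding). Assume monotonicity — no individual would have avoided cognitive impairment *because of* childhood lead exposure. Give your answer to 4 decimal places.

PNS ≈ 0.4794

Let p₁ = 0.547, p₀ = 0.0676.
Under exogeneity and monotonicity, PNS = p₁ − p₀.
PNS = 0.547 − 0.0676 = 0.4794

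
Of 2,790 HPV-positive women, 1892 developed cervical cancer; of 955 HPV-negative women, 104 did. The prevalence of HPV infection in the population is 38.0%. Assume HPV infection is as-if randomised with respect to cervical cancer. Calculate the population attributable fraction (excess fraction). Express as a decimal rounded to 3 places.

PAF ≈ 0.665

p₁ = P(outcome | exposed) = 1892/2790 = 0.67814
p₀ = P(outcome | unexposed) = 104/955 = 0.1089
Overall risk P(Y=1) = π·p₁ + (1−π)·p₀ = 0.38×0.67814 + 0.62×0.1089 = 0.32521.
Under exogeneity, PAF = [P(Y=1) − p₀] / P(Y=1).
PAF = (0.32521 − 0.1089) / 0.32521 ≈ 0.6651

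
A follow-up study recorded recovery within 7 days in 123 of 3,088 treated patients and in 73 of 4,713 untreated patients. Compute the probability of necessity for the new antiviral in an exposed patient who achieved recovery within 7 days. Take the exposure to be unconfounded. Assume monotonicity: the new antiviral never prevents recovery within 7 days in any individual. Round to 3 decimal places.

PN ≈ 0.611

p₁ = P(outcome | exposed) = 123/3088 = 0.039832
p₀ = P(outcome | unexposed) = 73/4713 = 0.015489
Under exogeneity and monotonicity, PN = (p₁ − p₀) / p₁.
PN = (0.039832 − 0.015489) / 0.039832 = 0.024343 / 0.039832 ≈ 0.6111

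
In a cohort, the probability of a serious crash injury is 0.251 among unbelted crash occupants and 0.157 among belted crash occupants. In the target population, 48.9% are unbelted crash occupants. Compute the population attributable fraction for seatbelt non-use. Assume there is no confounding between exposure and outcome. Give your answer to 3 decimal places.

Let p₁ = 0.251, p₀ = 0.157.
Overall risk P(Y=1) = π·p₁ + (1−π)·p₀ = 0.489×0.251 + 0.511×0.157 = 0.20297.
Under exogeneity, PAF = [P(Y=1) − p₀] / P(Y=1).
PAF = (0.20297 − 0.157) / 0.20297 ≈ 0.2265

PAF ≈ 0.226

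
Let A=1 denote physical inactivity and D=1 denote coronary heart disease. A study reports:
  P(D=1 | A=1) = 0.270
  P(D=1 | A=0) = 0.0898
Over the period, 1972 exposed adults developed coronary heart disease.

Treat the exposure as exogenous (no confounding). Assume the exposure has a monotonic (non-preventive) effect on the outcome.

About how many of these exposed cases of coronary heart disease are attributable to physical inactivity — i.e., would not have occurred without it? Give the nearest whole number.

Let p₁ = 0.27, p₀ = 0.0898.
PN = (p₁ − p₀)/p₁ = (0.27 − 0.0898) / 0.27 ≈ 0.66741.
Attributable cases ≈ PN × (exposed cases) = 0.66741 × 1972 ≈ 1316.13.

about 1316 cases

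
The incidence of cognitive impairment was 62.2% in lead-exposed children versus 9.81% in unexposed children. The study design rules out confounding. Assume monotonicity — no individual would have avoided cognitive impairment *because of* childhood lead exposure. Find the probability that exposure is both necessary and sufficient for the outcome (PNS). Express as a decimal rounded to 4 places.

PNS ≈ 0.5239

p₁ = 0.622, p₀ = 0.0981.
Under exogeneity and monotonicity, PNS = p₁ − p₀.
PNS = 0.622 − 0.0981 = 0.5239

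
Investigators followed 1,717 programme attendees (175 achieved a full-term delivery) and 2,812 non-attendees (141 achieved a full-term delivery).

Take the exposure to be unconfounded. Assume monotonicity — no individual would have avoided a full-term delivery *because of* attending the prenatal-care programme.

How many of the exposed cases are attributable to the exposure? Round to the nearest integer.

about 89 cases

p₁ = P(outcome | exposed) = 175/1717 = 0.10192
p₀ = P(outcome | unexposed) = 141/2812 = 0.050142
PN = (p₁ − p₀)/p₁ = (0.10192 − 0.050142) / 0.10192 ≈ 0.50803.
Attributable cases ≈ PN × (exposed cases) = 0.50803 × 175 ≈ 88.91.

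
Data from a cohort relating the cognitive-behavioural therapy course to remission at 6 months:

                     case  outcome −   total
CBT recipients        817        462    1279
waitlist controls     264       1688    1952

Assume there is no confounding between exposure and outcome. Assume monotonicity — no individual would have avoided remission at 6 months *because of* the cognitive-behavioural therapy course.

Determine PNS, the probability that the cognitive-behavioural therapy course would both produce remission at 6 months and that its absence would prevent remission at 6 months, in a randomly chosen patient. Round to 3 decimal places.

p₁ = P(outcome | exposed) = 817/1279 = 0.63878
p₀ = P(outcome | unexposed) = 264/1952 = 0.13525
Under exogeneity and monotonicity, PNS = p₁ − p₀.
PNS = 0.63878 − 0.13525 = 0.50353

PNS ≈ 0.504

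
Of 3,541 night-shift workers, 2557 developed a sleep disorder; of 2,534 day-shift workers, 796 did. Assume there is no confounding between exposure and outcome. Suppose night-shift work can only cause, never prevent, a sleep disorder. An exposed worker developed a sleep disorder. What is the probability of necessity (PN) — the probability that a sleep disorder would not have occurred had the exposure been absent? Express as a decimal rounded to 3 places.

p₁ = P(outcome | exposed) = 2557/3541 = 0.72211
p₀ = P(outcome | unexposed) = 796/2534 = 0.31413
Under exogeneity and monotonicity, PN = (p₁ − p₀) / p₁.
PN = (0.72211 − 0.31413) / 0.72211 = 0.40798 / 0.72211 ≈ 0.5650

PN ≈ 0.565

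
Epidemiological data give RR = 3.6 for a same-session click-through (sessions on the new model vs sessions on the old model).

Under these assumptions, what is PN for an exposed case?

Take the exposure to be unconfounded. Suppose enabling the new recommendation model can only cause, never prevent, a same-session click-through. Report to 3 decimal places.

PN ≈ 0.722

Under exogeneity and monotonicity, PN = (RR − 1) / RR = 1 − 1/RR.
PN = (3.6 − 1) / 3.6 = 2.6 / 3.6 ≈ 0.7222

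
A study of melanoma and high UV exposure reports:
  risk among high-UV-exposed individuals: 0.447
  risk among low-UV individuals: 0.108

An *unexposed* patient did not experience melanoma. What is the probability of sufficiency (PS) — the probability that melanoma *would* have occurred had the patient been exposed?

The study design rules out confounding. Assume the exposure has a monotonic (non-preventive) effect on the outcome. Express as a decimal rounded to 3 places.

Let p₁ = 0.447, p₀ = 0.108.
Under exogeneity and monotonicity, PS = (p₁ − p₀) / (1 − p₀).
PS = (0.447 − 0.108) / (1 − 0.108) = 0.339 / 0.892 ≈ 0.3800

PS ≈ 0.380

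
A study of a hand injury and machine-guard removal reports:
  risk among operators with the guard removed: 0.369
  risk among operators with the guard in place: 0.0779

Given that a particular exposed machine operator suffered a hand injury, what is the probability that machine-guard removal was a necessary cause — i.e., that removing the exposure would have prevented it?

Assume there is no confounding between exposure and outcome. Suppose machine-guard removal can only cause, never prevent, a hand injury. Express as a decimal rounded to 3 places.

PN ≈ 0.789

Let p₁ = 0.369, p₀ = 0.0779.
Under exogeneity and monotonicity, PN = (p₁ − p₀) / p₁.
PN = (0.369 − 0.0779) / 0.369 = 0.2911 / 0.369 ≈ 0.7889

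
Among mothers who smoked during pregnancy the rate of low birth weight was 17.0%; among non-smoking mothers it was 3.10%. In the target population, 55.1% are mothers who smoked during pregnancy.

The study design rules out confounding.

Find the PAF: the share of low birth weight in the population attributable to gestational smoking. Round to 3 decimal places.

p₁ = 0.17, p₀ = 0.031.
Overall risk P(Y=1) = π·p₁ + (1−π)·p₀ = 0.551×0.17 + 0.449×0.031 = 0.10759.
Under exogeneity, PAF = [P(Y=1) − p₀] / P(Y=1).
PAF = (0.10759 − 0.031) / 0.10759 ≈ 0.7119

PAF ≈ 0.712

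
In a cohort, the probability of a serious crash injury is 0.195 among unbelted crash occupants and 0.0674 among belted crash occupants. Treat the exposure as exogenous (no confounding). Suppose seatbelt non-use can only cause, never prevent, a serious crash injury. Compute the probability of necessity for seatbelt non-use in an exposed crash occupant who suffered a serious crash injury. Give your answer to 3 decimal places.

PN ≈ 0.654

Let p₁ = 0.195, p₀ = 0.0674.
Under exogeneity and monotonicity, PN = (p₁ − p₀) / p₁.
PN = (0.195 − 0.0674) / 0.195 = 0.1276 / 0.195 ≈ 0.6544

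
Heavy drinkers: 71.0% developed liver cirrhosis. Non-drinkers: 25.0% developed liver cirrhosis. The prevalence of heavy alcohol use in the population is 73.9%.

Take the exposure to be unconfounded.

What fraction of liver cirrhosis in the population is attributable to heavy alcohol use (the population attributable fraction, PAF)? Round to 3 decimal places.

PAF ≈ 0.576

p₁ = 0.71, p₀ = 0.25.
Overall risk P(Y=1) = π·p₁ + (1−π)·p₀ = 0.739×0.71 + 0.261×0.25 = 0.58994.
Under exogeneity, PAF = [P(Y=1) − p₀] / P(Y=1).
PAF = (0.58994 − 0.25) / 0.58994 ≈ 0.5762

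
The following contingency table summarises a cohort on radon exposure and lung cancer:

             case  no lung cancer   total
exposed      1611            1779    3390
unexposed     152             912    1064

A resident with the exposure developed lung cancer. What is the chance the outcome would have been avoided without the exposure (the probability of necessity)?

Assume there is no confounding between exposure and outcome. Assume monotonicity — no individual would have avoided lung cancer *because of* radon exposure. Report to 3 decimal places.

PN ≈ 0.699

p₁ = P(outcome | exposed) = 1611/3390 = 0.47522
p₀ = P(outcome | unexposed) = 152/1064 = 0.14286
Under exogeneity and monotonicity, PN = (p₁ − p₀)/p₁.
PN = (0.47522 − 0.14286) / 0.47522 ≈ 0.6994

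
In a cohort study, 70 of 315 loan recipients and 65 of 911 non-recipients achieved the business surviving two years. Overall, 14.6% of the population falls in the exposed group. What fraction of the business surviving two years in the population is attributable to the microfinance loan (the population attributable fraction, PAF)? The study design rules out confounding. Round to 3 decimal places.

p₁ = P(outcome | exposed) = 70/315 = 0.22222
p₀ = P(outcome | unexposed) = 65/911 = 0.07135
Overall risk P(Y=1) = π·p₁ + (1−π)·p₀ = 0.146×0.22222 + 0.854×0.07135 = 0.093377.
Under exogeneity, PAF = [P(Y=1) − p₀] / P(Y=1).
PAF = (0.093377 − 0.07135) / 0.093377 ≈ 0.2359

PAF ≈ 0.236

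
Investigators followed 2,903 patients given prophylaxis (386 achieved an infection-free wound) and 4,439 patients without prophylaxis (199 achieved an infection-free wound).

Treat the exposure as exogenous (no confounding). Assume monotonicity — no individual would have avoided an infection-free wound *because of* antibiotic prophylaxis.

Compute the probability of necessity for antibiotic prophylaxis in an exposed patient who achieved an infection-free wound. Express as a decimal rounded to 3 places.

p₁ = P(outcome | exposed) = 386/2903 = 0.13297
p₀ = P(outcome | unexposed) = 199/4439 = 0.04483
Under exogeneity and monotonicity, PN = (p₁ − p₀) / p₁.
PN = (0.13297 − 0.04483) / 0.13297 = 0.088136 / 0.13297 ≈ 0.6628

PN ≈ 0.663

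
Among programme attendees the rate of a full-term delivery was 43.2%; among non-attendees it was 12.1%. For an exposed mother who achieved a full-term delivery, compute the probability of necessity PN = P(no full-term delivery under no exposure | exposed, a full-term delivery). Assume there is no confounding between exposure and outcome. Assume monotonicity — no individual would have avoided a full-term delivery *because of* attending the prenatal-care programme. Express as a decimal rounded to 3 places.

p₁ = 0.432, p₀ = 0.121.
Under exogeneity and monotonicity, PN = (p₁ − p₀) / p₁.
PN = (0.432 − 0.121) / 0.432 = 0.311 / 0.432 ≈ 0.7199

PN ≈ 0.720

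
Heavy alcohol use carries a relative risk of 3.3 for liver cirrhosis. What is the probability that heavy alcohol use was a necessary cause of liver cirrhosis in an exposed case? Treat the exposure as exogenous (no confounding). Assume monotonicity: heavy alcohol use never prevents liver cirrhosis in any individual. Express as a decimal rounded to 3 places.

PN ≈ 0.697

Under exogeneity and monotonicity, PN = (RR − 1) / RR = 1 − 1/RR.
PN = (3.3 − 1) / 3.3 = 2.3 / 3.3 ≈ 0.6970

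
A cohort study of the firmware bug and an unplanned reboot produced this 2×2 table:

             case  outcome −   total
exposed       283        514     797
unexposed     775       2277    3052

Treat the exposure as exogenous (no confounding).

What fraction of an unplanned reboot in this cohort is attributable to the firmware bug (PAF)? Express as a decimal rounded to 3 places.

PAF ≈ 0.076

p₁ = P(outcome | exposed) = 283/797 = 0.35508
p₀ = P(outcome | unexposed) = 775/3052 = 0.25393
Exposure prevalence π = 797/3849 = 0.20707; overall risk P(Y=1) = 0.27488.
Under exogeneity, PAF = [P(Y=1) − p₀]/P(Y=1).
PAF = (0.27488 − 0.25393) / 0.27488 ≈ 0.0762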